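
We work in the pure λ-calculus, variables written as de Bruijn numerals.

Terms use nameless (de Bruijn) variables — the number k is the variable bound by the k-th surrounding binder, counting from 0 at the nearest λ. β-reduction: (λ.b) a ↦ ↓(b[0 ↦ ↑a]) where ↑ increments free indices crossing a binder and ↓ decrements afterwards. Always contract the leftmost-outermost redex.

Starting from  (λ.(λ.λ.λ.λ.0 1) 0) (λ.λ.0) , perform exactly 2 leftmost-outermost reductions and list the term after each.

  start: (λ.(λ.λ.λ.λ.0 1) 0) (λ.λ.0)
  step 1: (λ.λ.λ.λ.0 1) (λ.λ.0)
  step 2: λ.λ.λ.0 1

Answer: after 2 steps: λ.λ.λ.0 1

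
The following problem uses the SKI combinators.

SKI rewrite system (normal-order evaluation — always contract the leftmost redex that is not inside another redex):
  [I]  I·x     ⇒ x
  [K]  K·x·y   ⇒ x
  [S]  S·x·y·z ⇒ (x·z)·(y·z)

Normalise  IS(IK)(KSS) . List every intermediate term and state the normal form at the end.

Answer: normal form = SKS  (in 3 steps)

Reduction:
  start: IS(IK)(KSS)
  →1  S(IK)(KSS)
  →2  SK(KSS)
  →3  SKS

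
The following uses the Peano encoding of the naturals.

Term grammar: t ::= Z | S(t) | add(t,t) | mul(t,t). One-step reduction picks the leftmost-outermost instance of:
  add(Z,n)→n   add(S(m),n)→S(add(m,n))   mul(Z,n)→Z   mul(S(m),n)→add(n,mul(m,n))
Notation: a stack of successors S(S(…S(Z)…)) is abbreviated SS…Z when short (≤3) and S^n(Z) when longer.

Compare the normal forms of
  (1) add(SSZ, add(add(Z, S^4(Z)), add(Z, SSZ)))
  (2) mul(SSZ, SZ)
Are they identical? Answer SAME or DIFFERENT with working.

Answer: DIFFERENT — A ⇓ S^8(Z), B ⇓ SSZ

Derivation:
Term A:
  start: add(SSZ, add(add(Z, S^4(Z)), add(Z, SSZ)))
  [1] S(add(SZ, add(add(Z, S^4(Z)), add(Z, SSZ))))
  [2] S(S(add(Z, add(add(Z, S^4(Z)), add(Z, SSZ)))))
  [3] S(S(add(add(Z, S^4(Z)), add(Z, SSZ))))
  [4] S(S(add(S^4(Z), add(Z, SSZ))))
  [5] S(S(S(add(SSSZ, add(Z, SSZ)))))
  [6] S(S(S(S(add(SSZ, add(Z, SSZ))))))
  [7] S(S(S(S(S(add(SZ, add(Z, SSZ)))))))
  [8] S(S(S(S(S(S(add(Z, add(Z, SSZ))))))))
  [9] S(S(S(S(S(S(add(Z, SSZ)))))))
  [10] S^8(Z)

Term B:
  start: mul(SSZ, SZ)
  [1] add(SZ, mul(SZ, SZ))
  [2] S(add(Z, mul(SZ, SZ)))
  [3] S(mul(SZ, SZ))
  [4] S(add(SZ, mul(Z, SZ)))
  [5] S(S(add(Z, mul(Z, SZ))))
  [6] S(S(mul(Z, SZ)))
  [7] SSZ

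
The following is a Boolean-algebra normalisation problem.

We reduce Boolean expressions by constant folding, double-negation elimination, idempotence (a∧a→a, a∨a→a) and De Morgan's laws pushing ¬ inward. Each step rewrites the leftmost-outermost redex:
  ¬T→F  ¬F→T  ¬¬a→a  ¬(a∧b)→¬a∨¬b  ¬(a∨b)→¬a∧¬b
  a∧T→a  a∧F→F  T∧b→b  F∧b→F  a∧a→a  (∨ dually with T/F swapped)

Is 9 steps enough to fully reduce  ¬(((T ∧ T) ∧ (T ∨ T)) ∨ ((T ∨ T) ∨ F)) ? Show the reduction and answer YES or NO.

Answer: NO — after 9 steps the term is F ∧ ¬((T ∨ T) ∨ F), not yet normal

Working:
  start: ¬(((T ∧ T) ∧ (T ∨ T)) ∨ ((T ∨ T) ∨ F))
  →1  ¬((T ∧ T) ∧ (T ∨ T)) ∧ ¬((T ∨ T) ∨ F)
  →2  (¬(T ∧ T) ∨ ¬(T ∨ T)) ∧ ¬((T ∨ T) ∨ F)
  →3  ((¬T ∨ ¬T) ∨ ¬(T ∨ T)) ∧ ¬((T ∨ T) ∨ F)
  →4  (¬T ∨ ¬(T ∨ T)) ∧ ¬((T ∨ T) ∨ F)
  →5  (F ∨ ¬(T ∨ T)) ∧ ¬((T ∨ T) ∨ F)
  →6  ¬(T ∨ T) ∧ ¬((T ∨ T) ∨ F)
  →7  (¬T ∧ ¬T) ∧ ¬((T ∨ T) ∨ F)
  →8  ¬T ∧ ¬((T ∨ T) ∨ F)
  →9  F ∧ ¬((T ∨ T) ∨ F)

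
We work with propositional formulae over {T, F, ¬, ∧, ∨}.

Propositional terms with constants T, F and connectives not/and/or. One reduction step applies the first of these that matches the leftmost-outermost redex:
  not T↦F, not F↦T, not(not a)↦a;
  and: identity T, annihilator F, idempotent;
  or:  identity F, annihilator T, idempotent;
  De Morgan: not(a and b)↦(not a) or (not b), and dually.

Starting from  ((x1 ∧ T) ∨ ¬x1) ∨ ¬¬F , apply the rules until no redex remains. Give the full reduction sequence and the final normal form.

Answer: normal form = x1 ∨ ¬x1  (in 3 steps)

Derivation:
  start: ((x1 ∧ T) ∨ ¬x1) ∨ ¬¬F
  →1  (x1 ∨ ¬x1) ∨ ¬¬F
  →2  (x1 ∨ ¬x1) ∨ F
  →3  x1 ∨ ¬x1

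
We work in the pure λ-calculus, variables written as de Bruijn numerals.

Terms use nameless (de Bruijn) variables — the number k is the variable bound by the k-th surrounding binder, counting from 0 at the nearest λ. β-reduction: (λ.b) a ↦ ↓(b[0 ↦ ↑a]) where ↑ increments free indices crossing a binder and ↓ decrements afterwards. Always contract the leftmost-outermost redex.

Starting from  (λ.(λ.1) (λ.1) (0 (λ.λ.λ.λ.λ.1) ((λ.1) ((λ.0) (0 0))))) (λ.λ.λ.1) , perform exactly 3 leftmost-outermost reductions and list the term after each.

Answer: after 3 steps: λ.λ.1

Reduction:
  start: (λ.(λ.1) (λ.1) (0 (λ.λ.λ.λ.λ.1) ((λ.1) ((λ.0) (0 0))))) (λ.λ.λ.1)
  step 1: (λ.λ.λ.λ.1) (λ.λ.λ.λ.1) ((λ.λ.λ.1) (λ.λ.λ.λ.λ.1) ((λ.λ.λ.λ.1) ((λ.0) ((λ.λ.λ.1) (λ.λ.λ.1)))))
  step 2: (λ.λ.λ.1) ((λ.λ.λ.1) (λ.λ.λ.λ.λ.1) ((λ.λ.λ.λ.1) ((λ.0) ((λ.λ.λ.1) (λ.λ.λ.1)))))
  step 3: λ.λ.1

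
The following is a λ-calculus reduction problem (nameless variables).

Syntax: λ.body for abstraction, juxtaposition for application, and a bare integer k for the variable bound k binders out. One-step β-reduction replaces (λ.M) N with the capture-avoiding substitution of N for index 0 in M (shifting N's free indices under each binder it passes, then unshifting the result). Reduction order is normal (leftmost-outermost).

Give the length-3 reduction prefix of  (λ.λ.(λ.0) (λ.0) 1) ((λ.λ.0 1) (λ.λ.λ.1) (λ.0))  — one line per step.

Answer: after 3 steps: λ.(λ.λ.0 1) (λ.λ.λ.1) (λ.0)

Reduction:
  start: (λ.λ.(λ.0) (λ.0) 1) ((λ.λ.0 1) (λ.λ.λ.1) (λ.0))
  →1  λ.(λ.0) (λ.0) ((λ.λ.0 1) (λ.λ.λ.1) (λ.0))
  →2  λ.(λ.0) ((λ.λ.0 1) (λ.λ.λ.1) (λ.0))
  →3  λ.(λ.λ.0 1) (λ.λ.λ.1) (λ.0)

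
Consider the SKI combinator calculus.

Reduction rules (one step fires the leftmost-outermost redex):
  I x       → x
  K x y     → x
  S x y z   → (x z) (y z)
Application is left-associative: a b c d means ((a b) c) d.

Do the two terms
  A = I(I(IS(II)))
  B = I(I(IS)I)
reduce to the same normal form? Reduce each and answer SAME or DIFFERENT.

Term A:
  start: I(I(IS(II)))
  step 1: I(IS(II))
  step 2: IS(II)
  step 3: S(II)
  step 4: SI

Term B:
  start: I(I(IS)I)
  step 1: I(IS)I
  step 2: ISI
  step 3: SI

Answer: SAME — A ⇓ SI, B ⇓ SI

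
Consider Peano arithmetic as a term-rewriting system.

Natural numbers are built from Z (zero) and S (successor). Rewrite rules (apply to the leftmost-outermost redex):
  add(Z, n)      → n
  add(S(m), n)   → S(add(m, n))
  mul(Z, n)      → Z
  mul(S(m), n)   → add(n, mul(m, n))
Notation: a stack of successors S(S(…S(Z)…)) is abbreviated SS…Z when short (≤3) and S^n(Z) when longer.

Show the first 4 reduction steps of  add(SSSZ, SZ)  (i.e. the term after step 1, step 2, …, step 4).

  start: add(SSSZ, SZ)
  [1] S(add(SSZ, SZ))
  [2] S(S(add(SZ, SZ)))
  [3] S(S(S(add(Z, SZ))))
  [4] S^4(Z)

Answer: after 4 steps: S^4(Z)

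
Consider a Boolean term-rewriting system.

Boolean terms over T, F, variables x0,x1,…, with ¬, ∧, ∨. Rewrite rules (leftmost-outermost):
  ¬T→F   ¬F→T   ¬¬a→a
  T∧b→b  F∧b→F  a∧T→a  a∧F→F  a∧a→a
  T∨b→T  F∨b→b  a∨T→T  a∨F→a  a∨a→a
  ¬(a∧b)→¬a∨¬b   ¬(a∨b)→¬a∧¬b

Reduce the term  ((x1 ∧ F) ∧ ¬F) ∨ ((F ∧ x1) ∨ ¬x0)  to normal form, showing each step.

Answer: normal form = ¬x0  (in 5 steps)

Reduction:
  start: ((x1 ∧ F) ∧ ¬F) ∨ ((F ∧ x1) ∨ ¬x0)
  →1  (F ∧ ¬F) ∨ ((F ∧ x1) ∨ ¬x0)
  →2  F ∨ ((F ∧ x1) ∨ ¬x0)
  →3  (F ∧ x1) ∨ ¬x0
  →4  F ∨ ¬x0
  →5  ¬x0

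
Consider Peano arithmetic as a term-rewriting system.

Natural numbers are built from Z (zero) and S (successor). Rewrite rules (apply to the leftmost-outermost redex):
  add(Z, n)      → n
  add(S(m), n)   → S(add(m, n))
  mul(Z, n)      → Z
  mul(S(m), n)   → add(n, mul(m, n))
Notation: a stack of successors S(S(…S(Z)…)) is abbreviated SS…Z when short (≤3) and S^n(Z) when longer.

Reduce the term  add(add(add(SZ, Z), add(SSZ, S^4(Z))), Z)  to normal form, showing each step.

Answer: normal form = S^7(Z)  (in 15 steps)

Derivation:
  start: add(add(add(SZ, Z), add(SSZ, S^4(Z))), Z)
  →1  add(add(S(add(Z, Z)), add(SSZ, S^4(Z))), Z)
  →2  add(S(add(add(Z, Z), add(SSZ, S^4(Z)))), Z)
  →3  S(add(add(add(Z, Z), add(SSZ, S^4(Z))), Z))
  →4  S(add(add(Z, add(SSZ, S^4(Z))), Z))
  →5  S(add(add(SSZ, S^4(Z)), Z))
  →6  S(add(S(add(SZ, S^4(Z))), Z))
  →7  S(S(add(add(SZ, S^4(Z)), Z)))
  →8  S(S(add(S(add(Z, S^4(Z))), Z)))
  →9  S(S(S(add(add(Z, S^4(Z)), Z))))
  →10  S(S(S(add(S^4(Z), Z))))
  →11  S(S(S(S(add(SSSZ, Z)))))
  →12  S(S(S(S(S(add(SSZ, Z))))))
  →13  S(S(S(S(S(S(add(SZ, Z)))))))
  →14  S(S(S(S(S(S(S(add(Z, Z))))))))
  →15  S^7(Z)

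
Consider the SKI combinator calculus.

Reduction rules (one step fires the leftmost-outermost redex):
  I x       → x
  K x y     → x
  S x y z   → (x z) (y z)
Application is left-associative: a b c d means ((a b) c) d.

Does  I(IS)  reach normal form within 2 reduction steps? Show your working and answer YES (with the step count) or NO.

Answer: YES — reaches normal form S in 2 ≤ 2 steps

Reduction:
  start: I(IS)
  step 1: IS
  step 2: S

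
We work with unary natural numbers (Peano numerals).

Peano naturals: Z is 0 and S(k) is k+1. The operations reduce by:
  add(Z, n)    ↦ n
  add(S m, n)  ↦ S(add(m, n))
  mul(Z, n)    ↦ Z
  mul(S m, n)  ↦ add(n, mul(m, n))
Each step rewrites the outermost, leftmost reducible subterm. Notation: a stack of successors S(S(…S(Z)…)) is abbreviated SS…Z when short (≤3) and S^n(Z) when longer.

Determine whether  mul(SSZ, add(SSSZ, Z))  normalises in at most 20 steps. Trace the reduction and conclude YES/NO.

  start: mul(SSZ, add(SSSZ, Z))
  [1] add(add(SSSZ, Z), mul(SZ, add(SSSZ, Z)))
  [2] add(S(add(SSZ, Z)), mul(SZ, add(SSSZ, Z)))
  [3] S(add(add(SSZ, Z), mul(SZ, add(SSSZ, Z))))
  [4] S(add(S(add(SZ, Z)), mul(SZ, add(SSSZ, Z))))
  [5] S(S(add(add(SZ, Z), mul(SZ, add(SSSZ, Z)))))
  [6] S(S(add(S(add(Z, Z)), mul(SZ, add(SSSZ, Z)))))
  [7] S(S(S(add(add(Z, Z), mul(SZ, add(SSSZ, Z))))))
  [8] S(S(S(add(Z, mul(SZ, add(SSSZ, Z))))))
  [9] S(S(S(mul(SZ, add(SSSZ, Z)))))
  [10] S(S(S(add(add(SSSZ, Z), mul(Z, add(SSSZ, Z))))))
  [11] S(S(S(add(S(add(SSZ, Z)), mul(Z, add(SSSZ, Z))))))
  [12] S(S(S(S(add(add(SSZ, Z), mul(Z, add(SSSZ, Z)))))))
  [13] S(S(S(S(add(S(add(SZ, Z)), mul(Z, add(SSSZ, Z)))))))
  [14] S(S(S(S(S(add(add(SZ, Z), mul(Z, add(SSSZ, Z))))))))
  [15] S(S(S(S(S(add(S(add(Z, Z)), mul(Z, add(SSSZ, Z))))))))
  [16] S(S(S(S(S(S(add(add(Z, Z), mul(Z, add(SSSZ, Z)))))))))
  [17] S(S(S(S(S(S(add(Z, mul(Z, add(SSSZ, Z)))))))))
  [18] S(S(S(S(S(S(mul(Z, add(SSSZ, Z))))))))
  [19] S^6(Z)

Answer: YES — reaches normal form S^6(Z) in 19 ≤ 20 steps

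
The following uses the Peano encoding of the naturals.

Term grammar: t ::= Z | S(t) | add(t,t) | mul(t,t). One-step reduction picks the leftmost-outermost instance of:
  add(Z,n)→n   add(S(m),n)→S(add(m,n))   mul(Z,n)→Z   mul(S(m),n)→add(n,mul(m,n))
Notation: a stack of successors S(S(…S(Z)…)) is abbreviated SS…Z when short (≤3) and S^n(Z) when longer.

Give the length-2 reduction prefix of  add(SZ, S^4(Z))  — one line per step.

Answer: after 2 steps: S^5(Z)

Derivation:
  start: add(SZ, S^4(Z))
  →1  S(add(Z, S^4(Z)))
  →2  S^5(Z)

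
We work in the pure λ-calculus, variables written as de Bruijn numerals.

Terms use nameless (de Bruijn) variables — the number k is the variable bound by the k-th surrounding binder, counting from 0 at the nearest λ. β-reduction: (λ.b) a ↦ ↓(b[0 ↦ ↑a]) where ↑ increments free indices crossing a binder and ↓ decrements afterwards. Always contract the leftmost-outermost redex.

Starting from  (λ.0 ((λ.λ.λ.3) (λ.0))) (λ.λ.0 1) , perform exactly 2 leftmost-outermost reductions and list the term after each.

  start: (λ.0 ((λ.λ.λ.3) (λ.0))) (λ.λ.0 1)
  [1] (λ.λ.0 1) ((λ.λ.λ.λ.λ.0 1) (λ.0))
  [2] λ.0 ((λ.λ.λ.λ.λ.0 1) (λ.0))

Answer: after 2 steps: λ.0 ((λ.λ.λ.λ.λ.0 1) (λ.0))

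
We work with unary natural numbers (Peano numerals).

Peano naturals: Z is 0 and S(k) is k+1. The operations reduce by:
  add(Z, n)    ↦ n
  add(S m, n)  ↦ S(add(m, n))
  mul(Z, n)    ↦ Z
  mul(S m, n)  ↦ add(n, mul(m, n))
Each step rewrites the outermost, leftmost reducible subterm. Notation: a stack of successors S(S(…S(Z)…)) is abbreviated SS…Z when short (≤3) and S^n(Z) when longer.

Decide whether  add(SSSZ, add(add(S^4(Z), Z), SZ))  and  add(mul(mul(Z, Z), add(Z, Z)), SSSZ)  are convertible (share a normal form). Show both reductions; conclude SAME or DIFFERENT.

Answer: DIFFERENT — A ⇓ S^8(Z), B ⇓ SSSZ

Working:
Term A:
  start: add(SSSZ, add(add(S^4(Z), Z), SZ))
  step 1: S(add(SSZ, add(add(S^4(Z), Z), SZ)))
  step 2: S(S(add(SZ, add(add(S^4(Z), Z), SZ))))
  step 3: S(S(S(add(Z, add(add(S^4(Z), Z), SZ)))))
  step 4: S(S(S(add(add(S^4(Z), Z), SZ))))
  step 5: S(S(S(add(S(add(SSSZ, Z)), SZ))))
  step 6: S(S(S(S(add(add(SSSZ, Z), SZ)))))
  step 7: S(S(S(S(add(S(add(SSZ, Z)), SZ)))))
  step 8: S(S(S(S(S(add(add(SSZ, Z), SZ))))))
  step 9: S(S(S(S(S(add(S(add(SZ, Z)), SZ))))))
  step 10: S(S(S(S(S(S(add(add(SZ, Z), SZ)))))))
  step 11: S(S(S(S(S(S(add(S(add(Z, Z)), SZ)))))))
  step 12: S(S(S(S(S(S(S(add(add(Z, Z), SZ))))))))
  step 13: S(S(S(S(S(S(S(add(Z, SZ))))))))
  step 14: S^8(Z)

Term B:
  start: add(mul(mul(Z, Z), add(Z, Z)), SSSZ)
  step 1: add(mul(Z, add(Z, Z)), SSSZ)
  step 2: add(Z, SSSZ)
  step 3: SSSZ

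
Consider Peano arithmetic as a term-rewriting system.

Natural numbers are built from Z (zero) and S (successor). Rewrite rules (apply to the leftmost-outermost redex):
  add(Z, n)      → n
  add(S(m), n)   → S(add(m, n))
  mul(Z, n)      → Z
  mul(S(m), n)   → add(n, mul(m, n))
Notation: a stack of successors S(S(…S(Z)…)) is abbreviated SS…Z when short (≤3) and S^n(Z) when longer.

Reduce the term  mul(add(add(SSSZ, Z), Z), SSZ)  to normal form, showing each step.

  start: mul(add(add(SSSZ, Z), Z), SSZ)
  step 1: mul(add(S(add(SSZ, Z)), Z), SSZ)
  step 2: mul(S(add(add(SSZ, Z), Z)), SSZ)
  step 3: add(SSZ, mul(add(add(SSZ, Z), Z), SSZ))
  step 4: S(add(SZ, mul(add(add(SSZ, Z), Z), SSZ)))
  step 5: S(S(add(Z, mul(add(add(SSZ, Z), Z), SSZ))))
  step 6: S(S(mul(add(add(SSZ, Z), Z), SSZ)))
  step 7: S(S(mul(add(S(add(SZ, Z)), Z), SSZ)))
  step 8: S(S(mul(S(add(add(SZ, Z), Z)), SSZ)))
  step 9: S(S(add(SSZ, mul(add(add(SZ, Z), Z), SSZ))))
  step 10: S(S(S(add(SZ, mul(add(add(SZ, Z), Z), SSZ)))))
  step 11: S(S(S(S(add(Z, mul(add(add(SZ, Z), Z), SSZ))))))
  step 12: S(S(S(S(mul(add(add(SZ, Z), Z), SSZ)))))
  step 13: S(S(S(S(mul(add(S(add(Z, Z)), Z), SSZ)))))
  step 14: S(S(S(S(mul(S(add(add(Z, Z), Z)), SSZ)))))
  step 15: S(S(S(S(add(SSZ, mul(add(add(Z, Z), Z), SSZ))))))
  step 16: S(S(S(S(S(add(SZ, mul(add(add(Z, Z), Z), SSZ)))))))
  step 17: S(S(S(S(S(S(add(Z, mul(add(add(Z, Z), Z), SSZ))))))))
  step 18: S(S(S(S(S(S(mul(add(add(Z, Z), Z), SSZ)))))))
  step 19: S(S(S(S(S(S(mul(add(Z, Z), SSZ)))))))
  step 20: S(S(S(S(S(S(mul(Z, SSZ)))))))
  step 21: S^6(Z)

Answer: normal form = S^6(Z)  (in 21 steps)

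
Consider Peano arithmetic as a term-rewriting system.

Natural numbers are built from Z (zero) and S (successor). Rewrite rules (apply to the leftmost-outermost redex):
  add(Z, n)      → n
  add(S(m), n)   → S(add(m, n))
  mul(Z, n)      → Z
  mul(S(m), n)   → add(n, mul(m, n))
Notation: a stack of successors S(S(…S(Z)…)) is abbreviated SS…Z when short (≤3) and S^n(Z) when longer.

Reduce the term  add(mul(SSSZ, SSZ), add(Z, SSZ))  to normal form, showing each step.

  start: add(mul(SSSZ, SSZ), add(Z, SSZ))
  [1] add(add(SSZ, mul(SSZ, SSZ)), add(Z, SSZ))
  [2] add(S(add(SZ, mul(SSZ, SSZ))), add(Z, SSZ))
  [3] S(add(add(SZ, mul(SSZ, SSZ)), add(Z, SSZ)))
  [4] S(add(S(add(Z, mul(SSZ, SSZ))), add(Z, SSZ)))
  [5] S(S(add(add(Z, mul(SSZ, SSZ)), add(Z, SSZ))))
  [6] S(S(add(mul(SSZ, SSZ), add(Z, SSZ))))
  [7] S(S(add(add(SSZ, mul(SZ, SSZ)), add(Z, SSZ))))
  [8] S(S(add(S(add(SZ, mul(SZ, SSZ))), add(Z, SSZ))))
  [9] S(S(S(add(add(SZ, mul(SZ, SSZ)), add(Z, SSZ)))))
  [10] S(S(S(add(S(add(Z, mul(SZ, SSZ))), add(Z, SSZ)))))
  [11] S(S(S(S(add(add(Z, mul(SZ, SSZ)), add(Z, SSZ))))))
  [12] S(S(S(S(add(mul(SZ, SSZ), add(Z, SSZ))))))
  [13] S(S(S(S(add(add(SSZ, mul(Z, SSZ)), add(Z, SSZ))))))
  [14] S(S(S(S(add(S(add(SZ, mul(Z, SSZ))), add(Z, SSZ))))))
  [15] S(S(S(S(S(add(add(SZ, mul(Z, SSZ)), add(Z, SSZ)))))))
  [16] S(S(S(S(S(add(S(add(Z, mul(Z, SSZ))), add(Z, SSZ)))))))
  [17] S(S(S(S(S(S(add(add(Z, mul(Z, SSZ)), add(Z, SSZ))))))))
  [18] S(S(S(S(S(S(add(mul(Z, SSZ), add(Z, SSZ))))))))
  [19] S(S(S(S(S(S(add(Z, add(Z, SSZ))))))))
  [20] S(S(S(S(S(S(add(Z, SSZ)))))))
  [21] S^8(Z)

Answer: normal form = S^8(Z)  (in 21 steps)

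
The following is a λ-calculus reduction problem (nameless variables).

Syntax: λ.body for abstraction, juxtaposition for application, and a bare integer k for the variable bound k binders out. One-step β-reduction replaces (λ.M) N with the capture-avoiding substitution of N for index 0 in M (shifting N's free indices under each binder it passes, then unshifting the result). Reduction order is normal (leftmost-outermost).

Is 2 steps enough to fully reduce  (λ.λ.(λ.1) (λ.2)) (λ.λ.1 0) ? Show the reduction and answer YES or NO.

Answer: YES — reaches normal form λ.0 in 2 ≤ 2 steps

Working:
  start: (λ.λ.(λ.1) (λ.2)) (λ.λ.1 0)
  →1  λ.(λ.1) (λ.λ.λ.1 0)
  →2  λ.0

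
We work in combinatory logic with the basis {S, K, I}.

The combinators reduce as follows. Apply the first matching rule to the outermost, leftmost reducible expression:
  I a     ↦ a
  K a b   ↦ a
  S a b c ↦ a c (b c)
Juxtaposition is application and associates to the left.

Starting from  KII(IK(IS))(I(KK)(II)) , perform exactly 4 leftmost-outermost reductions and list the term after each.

Answer: after 4 steps: IS

Derivation:
  start: KII(IK(IS))(I(KK)(II))
  step 1: I(IK(IS))(I(KK)(II))
  step 2: IK(IS)(I(KK)(II))
  step 3: K(IS)(I(KK)(II))
  step 4: IS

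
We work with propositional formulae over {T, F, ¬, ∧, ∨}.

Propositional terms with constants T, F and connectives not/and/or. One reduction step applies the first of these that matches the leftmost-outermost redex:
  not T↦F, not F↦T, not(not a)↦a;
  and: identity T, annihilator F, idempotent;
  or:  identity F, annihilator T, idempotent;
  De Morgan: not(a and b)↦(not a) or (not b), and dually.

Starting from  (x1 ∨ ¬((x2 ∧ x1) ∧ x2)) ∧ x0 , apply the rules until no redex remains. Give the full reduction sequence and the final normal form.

Answer: normal form = (x1 ∨ ((¬x2 ∨ ¬x1) ∨ ¬x2)) ∧ x0  (in 2 steps)

Working:
  start: (x1 ∨ ¬((x2 ∧ x1) ∧ x2)) ∧ x0
  →1  (x1 ∨ (¬(x2 ∧ x1) ∨ ¬x2)) ∧ x0
  →2  (x1 ∨ ((¬x2 ∨ ¬x1) ∨ ¬x2)) ∧ x0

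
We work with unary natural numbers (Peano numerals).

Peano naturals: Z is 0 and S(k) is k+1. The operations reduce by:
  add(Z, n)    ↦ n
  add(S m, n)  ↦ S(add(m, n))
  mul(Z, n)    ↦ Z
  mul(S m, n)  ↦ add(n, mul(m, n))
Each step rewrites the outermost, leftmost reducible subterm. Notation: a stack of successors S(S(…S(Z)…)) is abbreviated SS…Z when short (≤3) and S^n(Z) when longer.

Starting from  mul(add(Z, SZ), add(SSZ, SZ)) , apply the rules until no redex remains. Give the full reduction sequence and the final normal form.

Answer: normal form = SSSZ  (in 10 steps)

Reduction:
  start: mul(add(Z, SZ), add(SSZ, SZ))
  →1  mul(SZ, add(SSZ, SZ))
  →2  add(add(SSZ, SZ), mul(Z, add(SSZ, SZ)))
  →3  add(S(add(SZ, SZ)), mul(Z, add(SSZ, SZ)))
  →4  S(add(add(SZ, SZ), mul(Z, add(SSZ, SZ))))
  →5  S(add(S(add(Z, SZ)), mul(Z, add(SSZ, SZ))))
  →6  S(S(add(add(Z, SZ), mul(Z, add(SSZ, SZ)))))
  →7  S(S(add(SZ, mul(Z, add(SSZ, SZ)))))
  →8  S(S(S(add(Z, mul(Z, add(SSZ, SZ))))))
  →9  S(S(S(mul(Z, add(SSZ, SZ)))))
  →10  SSSZ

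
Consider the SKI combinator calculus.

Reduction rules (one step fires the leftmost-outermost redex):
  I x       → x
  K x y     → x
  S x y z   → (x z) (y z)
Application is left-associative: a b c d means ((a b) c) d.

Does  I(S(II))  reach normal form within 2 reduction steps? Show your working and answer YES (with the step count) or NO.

Answer: YES — reaches normal form SI in 2 ≤ 2 steps

Derivation:
  start: I(S(II))
  step 1: S(II)
  step 2: SI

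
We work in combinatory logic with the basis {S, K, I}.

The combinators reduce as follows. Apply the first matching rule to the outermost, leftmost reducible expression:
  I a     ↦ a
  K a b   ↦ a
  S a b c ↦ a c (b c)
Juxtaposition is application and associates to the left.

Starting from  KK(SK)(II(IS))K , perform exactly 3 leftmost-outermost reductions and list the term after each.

  start: KK(SK)(II(IS))K
  step 1: K(II(IS))K
  step 2: II(IS)
  step 3: I(IS)

Answer: after 3 steps: I(IS)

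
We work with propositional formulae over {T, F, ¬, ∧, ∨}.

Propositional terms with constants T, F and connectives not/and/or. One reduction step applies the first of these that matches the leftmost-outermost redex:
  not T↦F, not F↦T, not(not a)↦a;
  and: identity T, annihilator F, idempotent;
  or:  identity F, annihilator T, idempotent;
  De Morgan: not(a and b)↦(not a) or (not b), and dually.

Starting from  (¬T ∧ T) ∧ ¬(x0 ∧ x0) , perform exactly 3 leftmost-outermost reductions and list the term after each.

  start: (¬T ∧ T) ∧ ¬(x0 ∧ x0)
  →1  ¬T ∧ ¬(x0 ∧ x0)
  →2  F ∧ ¬(x0 ∧ x0)
  →3  F

Answer: after 3 steps: F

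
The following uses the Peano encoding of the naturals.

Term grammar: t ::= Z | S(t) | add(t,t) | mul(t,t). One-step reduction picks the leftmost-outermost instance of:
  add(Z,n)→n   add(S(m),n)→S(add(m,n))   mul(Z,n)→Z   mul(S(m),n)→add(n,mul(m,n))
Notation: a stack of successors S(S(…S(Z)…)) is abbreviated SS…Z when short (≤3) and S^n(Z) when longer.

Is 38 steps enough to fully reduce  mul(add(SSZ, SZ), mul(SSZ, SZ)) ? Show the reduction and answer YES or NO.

  start: mul(add(SSZ, SZ), mul(SSZ, SZ))
  →1  mul(S(add(SZ, SZ)), mul(SSZ, SZ))
  →2  add(mul(SSZ, SZ), mul(add(SZ, SZ), mul(SSZ, SZ)))
  →3  add(add(SZ, mul(SZ, SZ)), mul(add(SZ, SZ), mul(SSZ, SZ)))
  →4  add(S(add(Z, mul(SZ, SZ))), mul(add(SZ, SZ), mul(SSZ, SZ)))
  →5  S(add(add(Z, mul(SZ, SZ)), mul(add(SZ, SZ), mul(SSZ, SZ))))
  →6  S(add(mul(SZ, SZ), mul(add(SZ, SZ), mul(SSZ, SZ))))
  →7  S(add(add(SZ, mul(Z, SZ)), mul(add(SZ, SZ), mul(SSZ, SZ))))
  →8  S(add(S(add(Z, mul(Z, SZ))), mul(add(SZ, SZ), mul(SSZ, SZ))))
  →9  S(S(add(add(Z, mul(Z, SZ)), mul(add(SZ, SZ), mul(SSZ, SZ)))))
  →10  S(S(add(mul(Z, SZ), mul(add(SZ, SZ), mul(SSZ, SZ)))))
  →11  S(S(add(Z, mul(add(SZ, SZ), mul(SSZ, SZ)))))
  →12  S(S(mul(add(SZ, SZ), mul(SSZ, SZ))))
  →13  S(S(mul(S(add(Z, SZ)), mul(SSZ, SZ))))
  →14  S(S(add(mul(SSZ, SZ), mul(add(Z, SZ), mul(SSZ, SZ)))))
  →15  S(S(add(add(SZ, mul(SZ, SZ)), mul(add(Z, SZ), mul(SSZ, SZ)))))
  →16  S(S(add(S(add(Z, mul(SZ, SZ))), mul(add(Z, SZ), mul(SSZ, SZ)))))
  →17  S(S(S(add(add(Z, mul(SZ, SZ)), mul(add(Z, SZ), mul(SSZ, SZ))))))
  →18  S(S(S(add(mul(SZ, SZ), mul(add(Z, SZ), mul(SSZ, SZ))))))
  →19  S(S(S(add(add(SZ, mul(Z, SZ)), mul(add(Z, SZ), mul(SSZ, SZ))))))
  →20  S(S(S(add(S(add(Z, mul(Z, SZ))), mul(add(Z, SZ), mul(SSZ, SZ))))))
  →21  S(S(S(S(add(add(Z, mul(Z, SZ)), mul(add(Z, SZ), mul(SSZ, SZ)))))))
  →22  S(S(S(S(add(mul(Z, SZ), mul(add(Z, SZ), mul(SSZ, SZ)))))))
  →23  S(S(S(S(add(Z, mul(add(Z, SZ), mul(SSZ, SZ)))))))
  →24  S(S(S(S(mul(add(Z, SZ), mul(SSZ, SZ))))))
  →25  S(S(S(S(mul(SZ, mul(SSZ, SZ))))))
  →26  S(S(S(S(add(mul(SSZ, SZ), mul(Z, mul(SSZ, SZ)))))))
  →27  S(S(S(S(add(add(SZ, mul(SZ, SZ)), mul(Z, mul(SSZ, SZ)))))))
  →28  S(S(S(S(add(S(add(Z, mul(SZ, SZ))), mul(Z, mul(SSZ, SZ)))))))
  →29  S(S(S(S(S(add(add(Z, mul(SZ, SZ)), mul(Z, mul(SSZ, SZ))))))))
  →30  S(S(S(S(S(add(mul(SZ, SZ), mul(Z, mul(SSZ, SZ))))))))
  →31  S(S(S(S(S(add(add(SZ, mul(Z, SZ)), mul(Z, mul(SSZ, SZ))))))))
  →32  S(S(S(S(S(add(S(add(Z, mul(Z, SZ))), mul(Z, mul(SSZ, SZ))))))))
  →33  S(S(S(S(S(S(add(add(Z, mul(Z, SZ)), mul(Z, mul(SSZ, SZ)))))))))
  →34  S(S(S(S(S(S(add(mul(Z, SZ), mul(Z, mul(SSZ, SZ)))))))))
  →35  S(S(S(S(S(S(add(Z, mul(Z, mul(SSZ, SZ)))))))))
  →36  S(S(S(S(S(S(mul(Z, mul(SSZ, SZ))))))))
  →37  S^6(Z)

Answer: YES — reaches normal form S^6(Z) in 37 ≤ 38 steps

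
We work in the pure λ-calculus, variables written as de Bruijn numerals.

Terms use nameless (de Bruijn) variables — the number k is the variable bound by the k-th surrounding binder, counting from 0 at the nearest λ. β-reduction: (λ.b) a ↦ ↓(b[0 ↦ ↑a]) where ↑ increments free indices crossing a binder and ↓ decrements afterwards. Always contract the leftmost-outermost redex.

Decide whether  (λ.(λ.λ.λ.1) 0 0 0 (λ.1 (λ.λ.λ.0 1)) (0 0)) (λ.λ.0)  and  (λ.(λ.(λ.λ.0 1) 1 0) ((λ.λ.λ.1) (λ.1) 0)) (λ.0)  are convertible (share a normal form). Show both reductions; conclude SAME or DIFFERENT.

Term A:
  start: (λ.(λ.λ.λ.1) 0 0 0 (λ.1 (λ.λ.λ.0 1)) (0 0)) (λ.λ.0)
  step 1: (λ.λ.λ.1) (λ.λ.0) (λ.λ.0) (λ.λ.0) (λ.(λ.λ.0) (λ.λ.λ.0 1)) ((λ.λ.0) (λ.λ.0))
  step 2: (λ.λ.1) (λ.λ.0) (λ.λ.0) (λ.(λ.λ.0) (λ.λ.λ.0 1)) ((λ.λ.0) (λ.λ.0))
  step 3: (λ.λ.λ.0) (λ.λ.0) (λ.(λ.λ.0) (λ.λ.λ.0 1)) ((λ.λ.0) (λ.λ.0))
  step 4: (λ.λ.0) (λ.(λ.λ.0) (λ.λ.λ.0 1)) ((λ.λ.0) (λ.λ.0))
  step 5: (λ.0) ((λ.λ.0) (λ.λ.0))
  step 6: (λ.λ.0) (λ.λ.0)
  step 7: λ.0

Term B:
  start: (λ.(λ.(λ.λ.0 1) 1 0) ((λ.λ.λ.1) (λ.1) 0)) (λ.0)
  step 1: (λ.(λ.λ.0 1) (λ.0) 0) ((λ.λ.λ.1) (λ.λ.0) (λ.0))
  step 2: (λ.λ.0 1) (λ.0) ((λ.λ.λ.1) (λ.λ.0) (λ.0))
  step 3: (λ.0 (λ.0)) ((λ.λ.λ.1) (λ.λ.0) (λ.0))
  step 4: (λ.λ.λ.1) (λ.λ.0) (λ.0) (λ.0)
  step 5: (λ.λ.1) (λ.0) (λ.0)
  step 6: (λ.λ.0) (λ.0)
  step 7: λ.0

Answer: SAME — A ⇓ λ.0, B ⇓ λ.0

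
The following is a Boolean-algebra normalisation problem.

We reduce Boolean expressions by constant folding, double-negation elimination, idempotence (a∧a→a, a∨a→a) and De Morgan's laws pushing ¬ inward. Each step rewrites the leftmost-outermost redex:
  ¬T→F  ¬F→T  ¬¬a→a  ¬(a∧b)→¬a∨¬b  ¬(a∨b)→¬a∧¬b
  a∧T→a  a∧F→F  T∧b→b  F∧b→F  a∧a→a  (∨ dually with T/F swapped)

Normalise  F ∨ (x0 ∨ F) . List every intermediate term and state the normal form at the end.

  start: F ∨ (x0 ∨ F)
  step 1: x0 ∨ F
  step 2: x0

Answer: normal form = x0  (in 2 steps)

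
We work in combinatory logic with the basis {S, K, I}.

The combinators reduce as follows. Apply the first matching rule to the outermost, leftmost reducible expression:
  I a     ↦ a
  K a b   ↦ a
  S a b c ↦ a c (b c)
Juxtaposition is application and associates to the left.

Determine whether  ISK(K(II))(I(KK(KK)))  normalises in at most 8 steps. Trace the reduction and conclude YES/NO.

Answer: YES — reaches normal form K in 5 ≤ 8 steps

Derivation:
  start: ISK(K(II))(I(KK(KK)))
  step 1: SK(K(II))(I(KK(KK)))
  step 2: K(I(KK(KK)))(K(II)(I(KK(KK))))
  step 3: I(KK(KK))
  step 4: KK(KK)
  step 5: K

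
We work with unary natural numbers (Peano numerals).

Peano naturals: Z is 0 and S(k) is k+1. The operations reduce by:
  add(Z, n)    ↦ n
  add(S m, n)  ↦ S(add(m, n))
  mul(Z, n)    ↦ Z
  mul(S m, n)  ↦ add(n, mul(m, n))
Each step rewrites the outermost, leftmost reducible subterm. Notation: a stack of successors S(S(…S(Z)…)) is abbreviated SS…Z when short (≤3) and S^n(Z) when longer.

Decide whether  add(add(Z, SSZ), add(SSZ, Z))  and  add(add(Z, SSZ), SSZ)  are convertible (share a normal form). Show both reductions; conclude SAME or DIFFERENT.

Term A:
  start: add(add(Z, SSZ), add(SSZ, Z))
  step 1: add(SSZ, add(SSZ, Z))
  step 2: S(add(SZ, add(SSZ, Z)))
  step 3: S(S(add(Z, add(SSZ, Z))))
  step 4: S(S(add(SSZ, Z)))
  step 5: S(S(S(add(SZ, Z))))
  step 6: S(S(S(S(add(Z, Z)))))
  step 7: S^4(Z)

Term B:
  start: add(add(Z, SSZ), SSZ)
  step 1: add(SSZ, SSZ)
  step 2: S(add(SZ, SSZ))
  step 3: S(S(add(Z, SSZ)))
  step 4: S^4(Z)

Answer: SAME — A ⇓ S^4(Z), B ⇓ S^4(Z)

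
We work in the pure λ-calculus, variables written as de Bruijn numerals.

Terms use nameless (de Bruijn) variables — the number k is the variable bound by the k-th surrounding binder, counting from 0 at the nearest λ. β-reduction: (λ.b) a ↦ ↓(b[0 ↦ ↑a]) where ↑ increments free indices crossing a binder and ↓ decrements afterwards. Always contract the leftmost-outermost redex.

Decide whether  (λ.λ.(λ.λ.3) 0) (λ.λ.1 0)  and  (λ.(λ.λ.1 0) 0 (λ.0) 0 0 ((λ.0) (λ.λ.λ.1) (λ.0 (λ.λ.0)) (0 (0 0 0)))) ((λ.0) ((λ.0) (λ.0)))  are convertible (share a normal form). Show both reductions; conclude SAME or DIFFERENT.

Term A:
  start: (λ.λ.(λ.λ.3) 0) (λ.λ.1 0)
  →1  λ.(λ.λ.λ.λ.1 0) 0
  →2  λ.λ.λ.λ.1 0

Term B:
  start: (λ.(λ.λ.1 0) 0 (λ.0) 0 0 ((λ.0) (λ.λ.λ.1) (λ.0 (λ.λ.0)) (0 (0 0 0)))) ((λ.0) ((λ.0) (λ.0)))
  →1  (λ.λ.1 0) ((λ.0) ((λ.0) (λ.0))) (λ.0) ((λ.0) ((λ.0) (λ.0))) ((λ.0) ((λ.0) (λ.0))) ((λ.0) (λ.λ.λ.1) (λ.0 (λ.λ.0)) ((λ.0) ((λ.0) (λ.0)) ((λ.0) ((λ.0) (λ.0)) ((λ.0) ((λ.0) (λ.0))) ((λ.0) ((λ.0) (λ.0))))))
  →2  (λ.(λ.0) ((λ.0) (λ.0)) 0) (λ.0) ((λ.0) ((λ.0) (λ.0))) ((λ.0) ((λ.0) (λ.0))) ((λ.0) (λ.λ.λ.1) (λ.0 (λ.λ.0)) ((λ.0) ((λ.0) (λ.0)) ((λ.0) ((λ.0) (λ.0)) ((λ.0) ((λ.0) (λ.0))) ((λ.0) ((λ.0) (λ.0))))))
  →3  (λ.0) ((λ.0) (λ.0)) (λ.0) ((λ.0) ((λ.0) (λ.0))) ((λ.0) ((λ.0) (λ.0))) ((λ.0) (λ.λ.λ.1) (λ.0 (λ.λ.0)) ((λ.0) ((λ.0) (λ.0)) ((λ.0) ((λ.0) (λ.0)) ((λ.0) ((λ.0) (λ.0))) ((λ.0) ((λ.0) (λ.0))))))
  →4  (λ.0) (λ.0) (λ.0) ((λ.0) ((λ.0) (λ.0))) ((λ.0) ((λ.0) (λ.0))) ((λ.0) (λ.λ.λ.1) (λ.0 (λ.λ.0)) ((λ.0) ((λ.0) (λ.0)) ((λ.0) ((λ.0) (λ.0)) ((λ.0) ((λ.0) (λ.0))) ((λ.0) ((λ.0) (λ.0))))))
  →5  (λ.0) (λ.0) ((λ.0) ((λ.0) (λ.0))) ((λ.0) ((λ.0) (λ.0))) ((λ.0) (λ.λ.λ.1) (λ.0 (λ.λ.0)) ((λ.0) ((λ.0) (λ.0)) ((λ.0) ((λ.0) (λ.0)) ((λ.0) ((λ.0) (λ.0))) ((λ.0) ((λ.0) (λ.0))))))
  →6  (λ.0) ((λ.0) ((λ.0) (λ.0))) ((λ.0) ((λ.0) (λ.0))) ((λ.0) (λ.λ.λ.1) (λ.0 (λ.λ.0)) ((λ.0) ((λ.0) (λ.0)) ((λ.0) ((λ.0) (λ.0)) ((λ.0) ((λ.0) (λ.0))) ((λ.0) ((λ.0) (λ.0))))))
  →7  (λ.0) ((λ.0) (λ.0)) ((λ.0) ((λ.0) (λ.0))) ((λ.0) (λ.λ.λ.1) (λ.0 (λ.λ.0)) ((λ.0) ((λ.0) (λ.0)) ((λ.0) ((λ.0) (λ.0)) ((λ.0) ((λ.0) (λ.0))) ((λ.0) ((λ.0) (λ.0))))))
  →8  (λ.0) (λ.0) ((λ.0) ((λ.0) (λ.0))) ((λ.0) (λ.λ.λ.1) (λ.0 (λ.λ.0)) ((λ.0) ((λ.0) (λ.0)) ((λ.0) ((λ.0) (λ.0)) ((λ.0) ((λ.0) (λ.0))) ((λ.0) ((λ.0) (λ.0))))))
  →9  (λ.0) ((λ.0) ((λ.0) (λ.0))) ((λ.0) (λ.λ.λ.1) (λ.0 (λ.λ.0)) ((λ.0) ((λ.0) (λ.0)) ((λ.0) ((λ.0) (λ.0)) ((λ.0) ((λ.0) (λ.0))) ((λ.0) ((λ.0) (λ.0))))))
  →10  (λ.0) ((λ.0) (λ.0)) ((λ.0) (λ.λ.λ.1) (λ.0 (λ.λ.0)) ((λ.0) ((λ.0) (λ.0)) ((λ.0) ((λ.0) (λ.0)) ((λ.0) ((λ.0) (λ.0))) ((λ.0) ((λ.0) (λ.0))))))
  →11  (λ.0) (λ.0) ((λ.0) (λ.λ.λ.1) (λ.0 (λ.λ.0)) ((λ.0) ((λ.0) (λ.0)) ((λ.0) ((λ.0) (λ.0)) ((λ.0) ((λ.0) (λ.0))) ((λ.0) ((λ.0) (λ.0))))))
  →12  (λ.0) ((λ.0) (λ.λ.λ.1) (λ.0 (λ.λ.0)) ((λ.0) ((λ.0) (λ.0)) ((λ.0) ((λ.0) (λ.0)) ((λ.0) ((λ.0) (λ.0))) ((λ.0) ((λ.0) (λ.0))))))
  →13  (λ.0) (λ.λ.λ.1) (λ.0 (λ.λ.0)) ((λ.0) ((λ.0) (λ.0)) ((λ.0) ((λ.0) (λ.0)) ((λ.0) ((λ.0) (λ.0))) ((λ.0) ((λ.0) (λ.0)))))
  →14  (λ.λ.λ.1) (λ.0 (λ.λ.0)) ((λ.0) ((λ.0) (λ.0)) ((λ.0) ((λ.0) (λ.0)) ((λ.0) ((λ.0) (λ.0))) ((λ.0) ((λ.0) (λ.0)))))
  →15  (λ.λ.1) ((λ.0) ((λ.0) (λ.0)) ((λ.0) ((λ.0) (λ.0)) ((λ.0) ((λ.0) (λ.0))) ((λ.0) ((λ.0) (λ.0)))))
  →16  λ.(λ.0) ((λ.0) (λ.0)) ((λ.0) ((λ.0) (λ.0)) ((λ.0) ((λ.0) (λ.0))) ((λ.0) ((λ.0) (λ.0))))
  →17  λ.(λ.0) (λ.0) ((λ.0) ((λ.0) (λ.0)) ((λ.0) ((λ.0) (λ.0))) ((λ.0) ((λ.0) (λ.0))))
  →18  λ.(λ.0) ((λ.0) ((λ.0) (λ.0)) ((λ.0) ((λ.0) (λ.0))) ((λ.0) ((λ.0) (λ.0))))
  →19  λ.(λ.0) ((λ.0) (λ.0)) ((λ.0) ((λ.0) (λ.0))) ((λ.0) ((λ.0) (λ.0)))
  →20  λ.(λ.0) (λ.0) ((λ.0) ((λ.0) (λ.0))) ((λ.0) ((λ.0) (λ.0)))
  →21  λ.(λ.0) ((λ.0) ((λ.0) (λ.0))) ((λ.0) ((λ.0) (λ.0)))
  →22  λ.(λ.0) ((λ.0) (λ.0)) ((λ.0) ((λ.0) (λ.0)))
  →23  λ.(λ.0) (λ.0) ((λ.0) ((λ.0) (λ.0)))
  →24  λ.(λ.0) ((λ.0) ((λ.0) (λ.0)))
  →25  λ.(λ.0) ((λ.0) (λ.0))
  →26  λ.(λ.0) (λ.0)
  →27  λ.λ.0

Answer: DIFFERENT — A ⇓ λ.λ.λ.λ.1 0, B ⇓ λ.λ.0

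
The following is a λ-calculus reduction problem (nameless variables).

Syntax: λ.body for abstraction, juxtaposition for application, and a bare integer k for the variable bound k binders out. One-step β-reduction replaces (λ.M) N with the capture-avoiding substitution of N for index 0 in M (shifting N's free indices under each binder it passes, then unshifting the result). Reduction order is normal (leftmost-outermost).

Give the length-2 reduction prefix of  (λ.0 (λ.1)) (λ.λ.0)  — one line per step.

Answer: after 2 steps: λ.0

Reduction:
  start: (λ.0 (λ.1)) (λ.λ.0)
  →1  (λ.λ.0) (λ.λ.λ.0)
  →2  λ.0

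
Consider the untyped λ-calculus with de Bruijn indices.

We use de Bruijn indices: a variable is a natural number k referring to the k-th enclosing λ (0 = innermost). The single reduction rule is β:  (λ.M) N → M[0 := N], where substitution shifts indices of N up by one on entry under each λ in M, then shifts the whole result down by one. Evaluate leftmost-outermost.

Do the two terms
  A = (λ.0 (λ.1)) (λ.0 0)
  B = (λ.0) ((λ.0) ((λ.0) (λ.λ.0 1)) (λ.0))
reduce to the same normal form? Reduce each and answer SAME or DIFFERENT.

Term A:
  start: (λ.0 (λ.1)) (λ.0 0)
  →1  (λ.0 0) (λ.λ.0 0)
  →2  (λ.λ.0 0) (λ.λ.0 0)
  →3  λ.0 0

Term B:
  start: (λ.0) ((λ.0) ((λ.0) (λ.λ.0 1)) (λ.0))
  →1  (λ.0) ((λ.0) (λ.λ.0 1)) (λ.0)
  →2  (λ.0) (λ.λ.0 1) (λ.0)
  →3  (λ.λ.0 1) (λ.0)
  →4  λ.0 (λ.0)

Answer: DIFFERENT — A ⇓ λ.0 0, B ⇓ λ.0 (λ.0)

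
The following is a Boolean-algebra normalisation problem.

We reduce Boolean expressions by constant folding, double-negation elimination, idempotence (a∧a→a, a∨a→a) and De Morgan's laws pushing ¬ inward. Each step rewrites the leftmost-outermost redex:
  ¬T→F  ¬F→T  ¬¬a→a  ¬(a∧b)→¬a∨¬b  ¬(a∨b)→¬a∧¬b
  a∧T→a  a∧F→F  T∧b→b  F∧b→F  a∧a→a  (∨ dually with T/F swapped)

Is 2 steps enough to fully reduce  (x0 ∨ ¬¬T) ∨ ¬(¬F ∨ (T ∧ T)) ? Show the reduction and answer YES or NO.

  start: (x0 ∨ ¬¬T) ∨ ¬(¬F ∨ (T ∧ T))
  [1] (x0 ∨ T) ∨ ¬(¬F ∨ (T ∧ T))
  [2] T ∨ ¬(¬F ∨ (T ∧ T))

Answer: NO — after 2 steps the term is T ∨ ¬(¬F ∨ (T ∧ T)), not yet normal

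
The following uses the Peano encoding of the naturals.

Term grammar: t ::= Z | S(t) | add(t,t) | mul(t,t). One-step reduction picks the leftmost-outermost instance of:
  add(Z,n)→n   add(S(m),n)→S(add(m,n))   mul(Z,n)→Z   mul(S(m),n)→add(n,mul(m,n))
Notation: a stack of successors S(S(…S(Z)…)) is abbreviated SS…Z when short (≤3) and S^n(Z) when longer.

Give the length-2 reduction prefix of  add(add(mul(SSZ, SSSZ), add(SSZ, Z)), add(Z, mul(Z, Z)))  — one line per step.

Answer: after 2 steps: add(add(S(add(SSZ, mul(SZ, SSSZ))), add(SSZ, Z)), add(Z, mul(Z, Z)))

Working:
  start: add(add(mul(SSZ, SSSZ), add(SSZ, Z)), add(Z, mul(Z, Z)))
  [1] add(add(add(SSSZ, mul(SZ, SSSZ)), add(SSZ, Z)), add(Z, mul(Z, Z)))
  [2] add(add(S(add(SSZ, mul(SZ, SSSZ))), add(SSZ, Z)), add(Z, mul(Z, Z)))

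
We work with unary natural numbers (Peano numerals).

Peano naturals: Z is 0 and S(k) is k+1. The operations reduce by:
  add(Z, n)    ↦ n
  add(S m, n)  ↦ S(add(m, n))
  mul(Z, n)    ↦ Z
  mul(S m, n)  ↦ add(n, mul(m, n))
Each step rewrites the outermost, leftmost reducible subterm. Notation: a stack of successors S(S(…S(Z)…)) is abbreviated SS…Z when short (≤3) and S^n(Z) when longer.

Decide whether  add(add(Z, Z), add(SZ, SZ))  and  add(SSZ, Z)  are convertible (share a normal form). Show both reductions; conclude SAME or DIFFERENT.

Term A:
  start: add(add(Z, Z), add(SZ, SZ))
  step 1: add(Z, add(SZ, SZ))
  step 2: add(SZ, SZ)
  step 3: S(add(Z, SZ))
  step 4: SSZ

Term B:
  start: add(SSZ, Z)
  step 1: S(add(SZ, Z))
  step 2: S(S(add(Z, Z)))
  step 3: SSZ

Answer: SAME — A ⇓ SSZ, B ⇓ SSZ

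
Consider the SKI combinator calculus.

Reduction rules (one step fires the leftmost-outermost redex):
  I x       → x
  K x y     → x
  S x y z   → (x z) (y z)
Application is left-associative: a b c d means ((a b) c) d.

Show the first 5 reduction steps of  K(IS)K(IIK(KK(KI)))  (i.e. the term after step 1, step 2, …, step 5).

  start: K(IS)K(IIK(KK(KI)))
  step 1: IS(IIK(KK(KI)))
  step 2: S(IIK(KK(KI)))
  step 3: S(IK(KK(KI)))
  step 4: S(K(KK(KI)))
  step 5: S(KK)

Answer: after 5 steps: S(KK)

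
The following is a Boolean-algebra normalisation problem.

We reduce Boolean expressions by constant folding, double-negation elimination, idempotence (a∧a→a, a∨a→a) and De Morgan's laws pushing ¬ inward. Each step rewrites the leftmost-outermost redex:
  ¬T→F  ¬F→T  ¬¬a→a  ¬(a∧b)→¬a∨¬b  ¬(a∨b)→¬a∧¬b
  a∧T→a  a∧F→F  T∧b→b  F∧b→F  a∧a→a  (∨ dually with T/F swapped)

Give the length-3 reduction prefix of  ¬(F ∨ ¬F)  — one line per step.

  start: ¬(F ∨ ¬F)
  →1  ¬F ∧ ¬¬F
  →2  T ∧ ¬¬F
  →3  ¬¬F

Answer: after 3 steps: ¬¬F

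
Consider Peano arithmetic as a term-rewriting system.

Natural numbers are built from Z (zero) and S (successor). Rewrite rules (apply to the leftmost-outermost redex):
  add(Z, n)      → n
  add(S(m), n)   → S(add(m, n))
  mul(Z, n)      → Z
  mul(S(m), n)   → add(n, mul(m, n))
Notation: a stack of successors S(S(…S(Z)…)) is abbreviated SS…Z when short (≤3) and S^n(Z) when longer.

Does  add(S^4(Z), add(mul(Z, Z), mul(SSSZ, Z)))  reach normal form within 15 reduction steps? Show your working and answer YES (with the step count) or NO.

  start: add(S^4(Z), add(mul(Z, Z), mul(SSSZ, Z)))
  →1  S(add(SSSZ, add(mul(Z, Z), mul(SSSZ, Z))))
  →2  S(S(add(SSZ, add(mul(Z, Z), mul(SSSZ, Z)))))
  →3  S(S(S(add(SZ, add(mul(Z, Z), mul(SSSZ, Z))))))
  →4  S(S(S(S(add(Z, add(mul(Z, Z), mul(SSSZ, Z)))))))
  →5  S(S(S(S(add(mul(Z, Z), mul(SSSZ, Z))))))
  →6  S(S(S(S(add(Z, mul(SSSZ, Z))))))
  →7  S(S(S(S(mul(SSSZ, Z)))))
  →8  S(S(S(S(add(Z, mul(SSZ, Z))))))
  →9  S(S(S(S(mul(SSZ, Z)))))
  →10  S(S(S(S(add(Z, mul(SZ, Z))))))
  →11  S(S(S(S(mul(SZ, Z)))))
  →12  S(S(S(S(add(Z, mul(Z, Z))))))
  →13  S(S(S(S(mul(Z, Z)))))
  →14  S^4(Z)

Answer: YES — reaches normal form S^4(Z) in 14 ≤ 15 steps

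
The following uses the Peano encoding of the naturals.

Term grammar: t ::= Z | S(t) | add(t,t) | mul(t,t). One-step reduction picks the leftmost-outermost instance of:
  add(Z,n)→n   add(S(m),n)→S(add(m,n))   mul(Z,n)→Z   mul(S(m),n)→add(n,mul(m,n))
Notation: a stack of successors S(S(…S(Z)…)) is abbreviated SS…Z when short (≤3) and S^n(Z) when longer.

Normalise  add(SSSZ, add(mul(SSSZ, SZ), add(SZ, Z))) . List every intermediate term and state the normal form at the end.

Answer: normal form = S^7(Z)  (in 20 steps)

Working:
  start: add(SSSZ, add(mul(SSSZ, SZ), add(SZ, Z)))
  →1  S(add(SSZ, add(mul(SSSZ, SZ), add(SZ, Z))))
  →2  S(S(add(SZ, add(mul(SSSZ, SZ), add(SZ, Z)))))
  →3  S(S(S(add(Z, add(mul(SSSZ, SZ), add(SZ, Z))))))
  →4  S(S(S(add(mul(SSSZ, SZ), add(SZ, Z)))))
  →5  S(S(S(add(add(SZ, mul(SSZ, SZ)), add(SZ, Z)))))
  →6  S(S(S(add(S(add(Z, mul(SSZ, SZ))), add(SZ, Z)))))
  →7  S(S(S(S(add(add(Z, mul(SSZ, SZ)), add(SZ, Z))))))
  →8  S(S(S(S(add(mul(SSZ, SZ), add(SZ, Z))))))
  →9  S(S(S(S(add(add(SZ, mul(SZ, SZ)), add(SZ, Z))))))
  →10  S(S(S(S(add(S(add(Z, mul(SZ, SZ))), add(SZ, Z))))))
  →11  S(S(S(S(S(add(add(Z, mul(SZ, SZ)), add(SZ, Z)))))))
  →12  S(S(S(S(S(add(mul(SZ, SZ), add(SZ, Z)))))))
  →13  S(S(S(S(S(add(add(SZ, mul(Z, SZ)), add(SZ, Z)))))))
  →14  S(S(S(S(S(add(S(add(Z, mul(Z, SZ))), add(SZ, Z)))))))
  →15  S(S(S(S(S(S(add(add(Z, mul(Z, SZ)), add(SZ, Z))))))))
  →16  S(S(S(S(S(S(add(mul(Z, SZ), add(SZ, Z))))))))
  →17  S(S(S(S(S(S(add(Z, add(SZ, Z))))))))
  →18  S(S(S(S(S(S(add(SZ, Z)))))))
  →19  S(S(S(S(S(S(S(add(Z, Z))))))))
  →20  S^7(Z)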